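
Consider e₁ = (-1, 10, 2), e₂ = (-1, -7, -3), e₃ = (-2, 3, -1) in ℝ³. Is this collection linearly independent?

Form the 3×3 matrix with these as columns; its determinant is 0.
A zero determinant means the columns are linearly dependent.

linearly dependent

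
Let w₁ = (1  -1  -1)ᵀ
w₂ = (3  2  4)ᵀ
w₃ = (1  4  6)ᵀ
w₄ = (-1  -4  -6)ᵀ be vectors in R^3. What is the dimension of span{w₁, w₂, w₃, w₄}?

dim = 2

Form the matrix with w₁, w₂, w₃, w₄ as columns and reduce.
The echelon form has 2 nonzero rows, so the rank is 2.
(With 4 elements in a 3-dimensional space the rank is at most 3.)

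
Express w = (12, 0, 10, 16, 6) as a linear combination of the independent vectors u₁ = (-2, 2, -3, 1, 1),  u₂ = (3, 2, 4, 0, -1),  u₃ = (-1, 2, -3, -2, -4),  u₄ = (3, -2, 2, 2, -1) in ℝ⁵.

Since u₁, u₂, u₃, u₄ are independent, the coefficients expressing w are uniquely determined by a linear system.
Row-reducing the augmented matrix gives the unique coefficients (α₁, …, α₄) = (4, 2, -2, 4).

w = 4u₁ + 2u₂ - 2u₃ + 4u₄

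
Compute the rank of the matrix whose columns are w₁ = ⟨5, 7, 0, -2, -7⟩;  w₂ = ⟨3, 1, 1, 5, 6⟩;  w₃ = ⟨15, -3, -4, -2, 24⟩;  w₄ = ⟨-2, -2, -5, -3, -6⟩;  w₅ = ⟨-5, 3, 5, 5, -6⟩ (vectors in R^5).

rank 4

Apply Gaussian elimination to the matrix whose rows are w₁, w₂, w₃, w₄, w₅.
The echelon form has 4 nonzero rows, so the rank is 4.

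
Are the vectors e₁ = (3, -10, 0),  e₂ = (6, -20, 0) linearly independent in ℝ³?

linearly dependent

Place the vectors as rows of a 2×3 matrix and reduce to echelon form.
The reduction yields 1 nonzero row, so the rank is 1.
Since rank 1 < 2, the set is linearly dependent.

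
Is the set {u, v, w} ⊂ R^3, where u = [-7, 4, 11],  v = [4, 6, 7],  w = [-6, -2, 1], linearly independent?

linearly independent

Row-reduce the matrix whose columns are u, v, w.
The reduction yields 3 nonzero rows, so the rank is 3.
Since rank = 3 (the number of vectors), the set is linearly independent.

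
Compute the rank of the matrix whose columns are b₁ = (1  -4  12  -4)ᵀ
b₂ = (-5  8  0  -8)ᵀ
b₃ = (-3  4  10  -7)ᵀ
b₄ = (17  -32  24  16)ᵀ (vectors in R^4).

rank 3

Row-reduce the 4×4 matrix with these as rows.
There are 3 pivot columns, so rank = 3.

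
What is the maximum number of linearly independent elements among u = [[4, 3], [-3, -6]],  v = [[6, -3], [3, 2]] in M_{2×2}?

2

Use coordinates relative to {E₁₁, E₁₂, E₂₁, E₂₂}.
Apply Gaussian elimination to the matrix whose rows are u, v.
The echelon form has 2 nonzero rows, so the rank is 2.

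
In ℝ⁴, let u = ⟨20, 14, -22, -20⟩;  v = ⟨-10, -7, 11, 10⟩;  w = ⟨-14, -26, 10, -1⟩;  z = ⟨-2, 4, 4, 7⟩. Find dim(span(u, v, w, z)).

dim = 2

Apply Gaussian elimination to the matrix whose rows are u, v, w, z.
Exactly 2 pivots survive; hence the rank is 2.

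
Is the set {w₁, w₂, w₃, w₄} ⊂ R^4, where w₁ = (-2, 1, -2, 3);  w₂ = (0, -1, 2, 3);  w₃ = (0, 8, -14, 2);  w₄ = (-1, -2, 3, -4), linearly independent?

The matrix [w₁|w₂|w₃|w₄] has determinant 0.
A zero determinant means the columns are linearly dependent.
Indeed w₁ - 3w₂ - w₃ - 2w₄ = 0.

linearly dependent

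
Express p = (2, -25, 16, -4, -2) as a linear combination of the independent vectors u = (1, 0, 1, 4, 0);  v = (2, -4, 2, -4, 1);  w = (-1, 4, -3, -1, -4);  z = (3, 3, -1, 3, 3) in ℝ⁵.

p = 4u + 3v - w - 3z

Solve the system with u, v, w, z as columns and p as the right-hand side.
Back-substitution yields (α₁, …, α₄) = (4, 3, -1, -3).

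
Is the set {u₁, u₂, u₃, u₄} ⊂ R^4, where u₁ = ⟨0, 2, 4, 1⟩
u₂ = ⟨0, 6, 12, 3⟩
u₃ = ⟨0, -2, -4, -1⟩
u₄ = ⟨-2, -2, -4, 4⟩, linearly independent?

One vector is a scalar multiple of another, so the set is dependent.

linearly dependent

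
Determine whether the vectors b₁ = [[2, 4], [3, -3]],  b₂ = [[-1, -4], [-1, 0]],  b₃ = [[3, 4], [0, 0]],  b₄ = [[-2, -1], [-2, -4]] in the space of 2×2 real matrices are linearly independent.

linearly independent

Write each element as a coordinate vector in ℝ⁴ using {E₁₁, E₁₂, E₂₁, E₂₂}.
Form the 4×4 matrix with these as columns; its determinant is -143.
A nonzero determinant means the columns are linearly independent.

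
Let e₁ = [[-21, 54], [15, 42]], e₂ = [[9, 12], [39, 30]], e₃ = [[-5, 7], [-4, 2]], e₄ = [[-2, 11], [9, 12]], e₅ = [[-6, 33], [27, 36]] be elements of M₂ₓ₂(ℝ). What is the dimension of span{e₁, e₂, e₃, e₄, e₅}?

2

Represent each element by its coordinate vector in ℝ⁴.
Apply Gaussian elimination to the matrix whose rows are e₁, e₂, e₃, e₄, e₅.
There are 2 pivot columns, so rank = 2.
(With 5 elements in a 4-dimensional space the rank is at most 4.)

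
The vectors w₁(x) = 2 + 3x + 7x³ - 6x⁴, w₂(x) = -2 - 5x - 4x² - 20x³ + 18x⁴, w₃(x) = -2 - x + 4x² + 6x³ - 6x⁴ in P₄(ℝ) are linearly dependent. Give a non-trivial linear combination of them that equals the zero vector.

Write each element as a vector in ℝ⁵ using {1, x, …, x⁴}.
Set up α₁w₁ + … + α₃w₃ = 0 and solve the homogeneous system.
The free variable yields coefficients (2, 1, 1) (any nonzero multiple also works).

2w₁ + w₂ + w₃ = 0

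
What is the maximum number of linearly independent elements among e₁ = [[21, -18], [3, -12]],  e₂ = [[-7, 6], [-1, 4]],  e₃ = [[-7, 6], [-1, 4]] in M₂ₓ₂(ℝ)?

Use coordinates relative to {E₁₁, E₁₂, E₂₁, E₂₂}.
Form the matrix with e₁, e₂, e₃ as columns and reduce.
Reduction leaves 1 leading entry, giving rank 1.

1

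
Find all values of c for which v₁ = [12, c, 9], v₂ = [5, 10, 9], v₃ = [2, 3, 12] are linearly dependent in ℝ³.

The vectors are dependent exactly when the determinant of the matrix with rows v₁, v₂, v₃ vanishes.
Expanding, det = 1071 - 42*c.
Setting this to zero gives c = 51/2.

c = 51/2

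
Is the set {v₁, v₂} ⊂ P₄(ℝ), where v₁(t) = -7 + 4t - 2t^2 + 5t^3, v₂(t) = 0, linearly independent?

Write each element as a coordinate vector in ℝ⁵ using {1, t, …, t^4}.
One of the vectors is the zero vector, so the set is linearly dependent.

linearly dependent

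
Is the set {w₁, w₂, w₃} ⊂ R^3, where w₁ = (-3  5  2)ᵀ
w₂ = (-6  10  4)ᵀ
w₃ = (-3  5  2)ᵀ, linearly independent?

linearly dependent

Row-reduce the matrix whose columns are w₁, w₂, w₃.
The reduction yields 1 nonzero row, so the rank is 1.
Since rank 1 < 3, the set is linearly dependent.
Indeed 2w₁ - w₂ = 0.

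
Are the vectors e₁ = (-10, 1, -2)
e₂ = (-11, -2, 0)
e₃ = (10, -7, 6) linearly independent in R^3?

Form the 3×3 matrix with these as columns; its determinant is -8.
A nonzero determinant means the columns are linearly independent.

linearly independent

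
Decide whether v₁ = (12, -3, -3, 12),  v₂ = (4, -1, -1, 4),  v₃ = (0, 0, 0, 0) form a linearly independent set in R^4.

linearly dependent

One of the vectors is the zero vector, so the set is linearly dependent.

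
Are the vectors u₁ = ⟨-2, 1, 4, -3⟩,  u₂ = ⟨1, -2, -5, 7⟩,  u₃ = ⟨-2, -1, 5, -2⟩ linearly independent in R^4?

linearly independent

Row-reduce the matrix whose columns are u₁, u₂, u₃.
The reduction yields 3 nonzero rows, so the rank is 3.
Since rank = 3 (the number of vectors), the set is linearly independent.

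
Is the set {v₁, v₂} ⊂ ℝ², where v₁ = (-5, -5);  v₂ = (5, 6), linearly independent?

linearly independent

Form the 2×2 matrix with these as columns; its determinant is -5.
A nonzero determinant means the columns are linearly independent.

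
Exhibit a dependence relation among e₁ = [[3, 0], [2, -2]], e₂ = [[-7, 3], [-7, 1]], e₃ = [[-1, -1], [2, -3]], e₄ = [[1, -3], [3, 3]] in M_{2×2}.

Take coordinates with respect to {E₁₁, E₁₂, E₂₁, E₂₂}.
Set up α₁e₁ + … + α₄e₄ = 0 and solve the homogeneous system.
One solution (up to scaling) is (2, 1, 0, 1).

2e₁ + e₂ + e₄ = 0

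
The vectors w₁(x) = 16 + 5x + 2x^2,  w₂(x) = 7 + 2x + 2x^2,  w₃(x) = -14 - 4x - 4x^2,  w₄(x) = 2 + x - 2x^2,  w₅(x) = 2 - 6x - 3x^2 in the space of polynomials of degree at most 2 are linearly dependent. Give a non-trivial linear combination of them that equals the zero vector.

2w₂ + w₃ = 0

Take coordinates with respect to {1, x, x^2}.
Set up α₁w₁ + … + α₅w₅ = 0 and solve the homogeneous system.
The free variable yields coefficients (0, 2, 1, 0, 0) (any nonzero multiple also works).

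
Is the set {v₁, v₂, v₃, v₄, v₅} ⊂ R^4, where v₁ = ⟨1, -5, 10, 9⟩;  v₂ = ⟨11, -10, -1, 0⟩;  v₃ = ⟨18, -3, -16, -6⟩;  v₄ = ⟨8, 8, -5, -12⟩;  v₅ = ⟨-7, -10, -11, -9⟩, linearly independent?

linearly dependent

There are 5 vectors in a 4-dimensional space, so they cannot be linearly independent.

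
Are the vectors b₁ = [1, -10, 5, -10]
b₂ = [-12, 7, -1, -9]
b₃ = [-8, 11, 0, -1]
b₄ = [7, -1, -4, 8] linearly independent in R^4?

Place the vectors as rows of a 4×4 matrix and reduce to echelon form.
The reduction yields 4 nonzero rows, so the rank is 4.
Since rank = 4 (the number of vectors), the set is linearly independent.

linearly independent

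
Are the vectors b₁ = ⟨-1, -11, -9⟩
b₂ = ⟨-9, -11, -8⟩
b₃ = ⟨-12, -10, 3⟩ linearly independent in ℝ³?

linearly independent

Form the 3×3 matrix with these as columns; its determinant is -862.
A nonzero determinant means the columns are linearly independent.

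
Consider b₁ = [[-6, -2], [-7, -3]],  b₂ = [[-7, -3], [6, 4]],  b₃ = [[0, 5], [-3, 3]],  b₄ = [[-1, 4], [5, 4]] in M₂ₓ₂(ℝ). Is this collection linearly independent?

linearly independent

Write each element as a coordinate vector in ℝ⁴ using {E₁₁, E₁₂, E₂₁, E₂₂}.
Form the 4×4 matrix with these as columns; its determinant is -1293.
A nonzero determinant means the columns are linearly independent.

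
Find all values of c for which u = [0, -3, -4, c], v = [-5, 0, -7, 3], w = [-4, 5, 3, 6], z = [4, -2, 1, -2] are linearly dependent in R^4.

Place the vectors as rows of a 4×4 matrix; dependence ⇔ determinant zero.
Cofactor expansion gives det = -29*c - 116.
Setting this to zero gives c = -4.

c = -4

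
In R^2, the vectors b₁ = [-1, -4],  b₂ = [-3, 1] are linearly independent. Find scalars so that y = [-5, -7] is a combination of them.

y = 2b₁ + b₂

Since b₁, b₂ are independent, the coefficients expressing y are uniquely determined by a linear system.
Row-reducing the augmented matrix gives the unique coefficients (a₁, a₂) = (2, 1).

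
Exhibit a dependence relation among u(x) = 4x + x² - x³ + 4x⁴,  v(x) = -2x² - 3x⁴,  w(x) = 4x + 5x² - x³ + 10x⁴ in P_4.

Pass to coordinate vectors relative to the basis {1, x, …, x⁴}.
Write the vectors as columns of a matrix and find a nonzero vector in its null space.
A generator of the null space is (1, -2, -1).

u - 2v - w = 0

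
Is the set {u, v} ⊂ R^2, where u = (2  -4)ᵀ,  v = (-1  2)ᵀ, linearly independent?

Form the 2×2 matrix with these as columns; its determinant is 0.
A zero determinant means the columns are linearly dependent.
Indeed u + 2v = 0.

linearly dependent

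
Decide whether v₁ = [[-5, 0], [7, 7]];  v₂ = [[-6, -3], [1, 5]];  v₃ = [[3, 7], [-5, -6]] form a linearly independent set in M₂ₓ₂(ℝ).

Take coordinates with respect to the standard basis {E₁₁, E₁₂, E₂₁, E₂₂}.
Place the vectors as rows of a 3×4 matrix and reduce to echelon form.
The reduction yields 3 nonzero rows, so the rank is 3.
Since rank = 3 (the number of vectors), the set is linearly independent.

linearly independent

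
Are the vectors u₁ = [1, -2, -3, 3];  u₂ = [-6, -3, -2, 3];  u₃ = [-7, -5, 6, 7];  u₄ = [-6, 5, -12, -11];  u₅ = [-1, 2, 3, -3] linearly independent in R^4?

linearly dependent

There are 5 vectors in a 4-dimensional space, so they cannot be linearly independent.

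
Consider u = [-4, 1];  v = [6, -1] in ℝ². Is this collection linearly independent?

linearly independent

Row-reduce the matrix whose columns are u, v.
The reduction yields 2 nonzero rows, so the rank is 2.
Since rank = 2 (the number of vectors), the set is linearly independent.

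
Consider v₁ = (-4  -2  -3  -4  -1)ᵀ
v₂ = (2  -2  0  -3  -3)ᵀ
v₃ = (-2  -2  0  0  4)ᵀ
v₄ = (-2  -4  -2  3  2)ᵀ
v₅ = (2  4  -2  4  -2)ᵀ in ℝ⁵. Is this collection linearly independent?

linearly independent

Form the 5×5 matrix with these as columns; its determinant is 1132.
A nonzero determinant means the columns are linearly independent.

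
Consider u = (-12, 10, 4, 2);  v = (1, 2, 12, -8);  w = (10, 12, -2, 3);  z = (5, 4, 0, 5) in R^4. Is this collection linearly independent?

Form the 4×4 matrix with these as columns; its determinant is 14076.
A nonzero determinant means the columns are linearly independent.

linearly independent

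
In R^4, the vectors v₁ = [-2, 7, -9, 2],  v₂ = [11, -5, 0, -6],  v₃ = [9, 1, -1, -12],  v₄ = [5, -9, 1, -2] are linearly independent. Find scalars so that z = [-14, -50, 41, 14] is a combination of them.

z = -4v₁ - 3v₂ - v₃ + 4v₄

Write z = α₁v₁ + … + α₄v₄ and equate components.
Row-reducing the augmented matrix gives the unique coefficients (α₁, …, α₄) = (-4, -3, -1, 4).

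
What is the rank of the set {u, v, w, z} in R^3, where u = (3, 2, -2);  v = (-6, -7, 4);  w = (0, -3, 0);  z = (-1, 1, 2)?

Apply Gaussian elimination to the matrix whose rows are u, v, w, z.
The echelon form has 3 nonzero rows, so the rank is 3.
(With 4 elements in a 3-dimensional space the rank is at most 3.)

3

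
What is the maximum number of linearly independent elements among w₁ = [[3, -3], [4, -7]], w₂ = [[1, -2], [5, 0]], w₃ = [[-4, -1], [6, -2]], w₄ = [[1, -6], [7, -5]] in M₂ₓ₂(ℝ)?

Represent each element by its coordinate vector in ℝ⁴.
Apply Gaussian elimination to the matrix whose rows are w₁, w₂, w₃, w₄.
Reduction leaves 4 leading entries, giving rank 4.

4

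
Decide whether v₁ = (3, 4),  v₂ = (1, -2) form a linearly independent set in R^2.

linearly independent

Form the 2×2 matrix with these as columns; its determinant is -10.
A nonzero determinant means the columns are linearly independent.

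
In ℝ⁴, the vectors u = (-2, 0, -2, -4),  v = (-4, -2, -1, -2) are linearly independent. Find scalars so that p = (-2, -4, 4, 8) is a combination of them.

p = -3u + 2v

Since u, v are independent, the coefficients expressing p are uniquely determined by a linear system.
Back-substitution yields (α₁, α₂) = (-3, 2).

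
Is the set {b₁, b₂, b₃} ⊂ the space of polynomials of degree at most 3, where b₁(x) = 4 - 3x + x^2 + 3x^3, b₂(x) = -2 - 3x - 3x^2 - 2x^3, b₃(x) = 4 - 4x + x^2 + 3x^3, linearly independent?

linearly independent

Take coordinates with respect to the standard basis {1, x, …, x^3}.
Row-reduce the matrix whose columns are b₁, b₂, b₃.
The reduction yields 3 nonzero rows, so the rank is 3.
Since rank = 3 (the number of vectors), the set is linearly independent.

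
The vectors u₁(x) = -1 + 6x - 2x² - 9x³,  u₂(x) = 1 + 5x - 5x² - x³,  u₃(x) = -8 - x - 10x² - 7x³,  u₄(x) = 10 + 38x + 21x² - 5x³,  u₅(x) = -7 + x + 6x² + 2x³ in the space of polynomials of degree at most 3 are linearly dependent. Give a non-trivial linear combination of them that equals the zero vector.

Pass to coordinate vectors relative to the basis {1, x, …, x³}.
Write the vectors as columns of a matrix and find a nonzero vector in its null space.
The free variable yields coefficients (3, 3, -3, -1, 2) (any nonzero multiple also works).

3u₁ + 3u₂ - 3u₃ - u₄ + 2u₅ = 0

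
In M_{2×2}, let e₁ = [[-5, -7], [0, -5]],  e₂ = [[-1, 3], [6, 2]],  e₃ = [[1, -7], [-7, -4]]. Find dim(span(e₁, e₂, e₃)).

3

Pass to coordinate vectors with respect to the basis {E₁₁, E₁₂, E₂₁, E₂₂}.
Row-reduce the 3×4 matrix with these as rows.
There are 3 pivot columns, so rank = 3.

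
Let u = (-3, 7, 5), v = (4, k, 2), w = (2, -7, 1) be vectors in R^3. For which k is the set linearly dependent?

k = -14

Place the vectors as rows of a 3×3 matrix; dependence ⇔ determinant zero.
Cofactor expansion gives det = -13*k - 182.
Solving -13*k - 182 = 0 yields k = -14.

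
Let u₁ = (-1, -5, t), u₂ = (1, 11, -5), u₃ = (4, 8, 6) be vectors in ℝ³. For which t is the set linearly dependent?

Dependence holds iff the 3×3 matrix [u₁ u₂ u₃] is singular.
Expanding, det = 24 - 36*t.
Solving 24 - 36*t = 0 yields t = 2/3.

t = 2/3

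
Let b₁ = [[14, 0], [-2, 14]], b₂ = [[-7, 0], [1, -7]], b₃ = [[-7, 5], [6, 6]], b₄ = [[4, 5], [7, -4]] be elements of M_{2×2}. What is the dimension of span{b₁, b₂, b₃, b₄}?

Pass to coordinate vectors with respect to the basis {E₁₁, E₁₂, E₂₁, E₂₂}.
Put the 4×4 matrix [b₁|b₂|b₃|b₄] into echelon form.
Exactly 3 pivots survive; hence the rank is 3.

dim = 3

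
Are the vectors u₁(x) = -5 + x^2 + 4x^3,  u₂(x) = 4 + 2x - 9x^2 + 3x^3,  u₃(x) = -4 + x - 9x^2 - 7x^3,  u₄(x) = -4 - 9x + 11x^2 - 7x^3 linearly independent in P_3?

Write each element as a coordinate vector in ℝ⁴ using {1, x, …, x^3}.
Place the vectors as rows of a 4×4 matrix and reduce to echelon form.
The reduction yields 4 nonzero rows, so the rank is 4.
Since rank = 4 (the number of vectors), the set is linearly independent.

linearly independent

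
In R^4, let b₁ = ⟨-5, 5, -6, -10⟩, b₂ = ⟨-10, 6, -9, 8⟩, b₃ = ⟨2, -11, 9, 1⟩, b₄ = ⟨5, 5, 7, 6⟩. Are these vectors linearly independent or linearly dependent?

linearly independent

Form the 4×4 matrix with these as columns; its determinant is 11022.
A nonzero determinant means the columns are linearly independent.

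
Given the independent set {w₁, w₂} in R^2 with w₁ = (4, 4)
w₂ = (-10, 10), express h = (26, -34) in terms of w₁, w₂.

h = -w₁ - 3w₂

Since w₁, w₂ are independent, the coefficients expressing h are uniquely determined by a linear system.
The system has the unique solution (a₁, a₂) = (-1, -3).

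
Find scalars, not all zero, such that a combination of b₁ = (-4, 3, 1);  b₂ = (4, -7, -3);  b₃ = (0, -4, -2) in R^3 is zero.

Solve the homogeneous system with b₁, b₂, b₃ as columns by row-reducing the coefficient matrix.
One solution (up to scaling) is (1, 1, -1).

b₁ + b₂ - b₃ = 0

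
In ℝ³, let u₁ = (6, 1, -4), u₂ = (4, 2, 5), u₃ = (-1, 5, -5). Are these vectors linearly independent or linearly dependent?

The matrix [u₁|u₂|u₃] has determinant -283.
A nonzero determinant means the columns are linearly independent.

linearly independent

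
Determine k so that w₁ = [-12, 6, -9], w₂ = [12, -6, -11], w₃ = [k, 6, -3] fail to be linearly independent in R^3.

The set is linearly dependent precisely when det[w₁; w₂; w₃] = 0.
Expanding, det = -120*k - 1440.
Solving -120*k - 1440 = 0 yields k = -12.

k = -12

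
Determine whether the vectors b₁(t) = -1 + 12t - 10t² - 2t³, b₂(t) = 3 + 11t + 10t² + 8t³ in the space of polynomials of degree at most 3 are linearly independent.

Write each element as a coordinate vector in ℝ⁴ using {1, t, …, t³}.
Row-reduce the matrix whose columns are b₁, b₂.
The reduction yields 2 nonzero rows, so the rank is 2.
Since rank = 2 (the number of vectors), the set is linearly independent.

linearly independent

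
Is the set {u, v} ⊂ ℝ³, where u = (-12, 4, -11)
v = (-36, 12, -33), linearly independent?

linearly dependent

Row-reduce the matrix whose columns are u, v.
The reduction yields 1 nonzero row, so the rank is 1.
Since rank 1 < 2, the set is linearly dependent.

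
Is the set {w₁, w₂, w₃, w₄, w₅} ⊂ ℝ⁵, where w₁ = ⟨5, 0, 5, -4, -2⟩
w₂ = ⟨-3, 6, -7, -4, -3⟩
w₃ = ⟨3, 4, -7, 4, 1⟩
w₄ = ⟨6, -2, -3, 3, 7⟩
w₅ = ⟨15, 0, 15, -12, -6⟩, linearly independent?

linearly dependent

One vector is a scalar multiple of another, so the set is dependent.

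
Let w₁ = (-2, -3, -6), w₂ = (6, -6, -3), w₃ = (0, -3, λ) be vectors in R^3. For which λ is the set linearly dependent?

The set is linearly dependent precisely when det[w₁; w₂; w₃] = 0.
Cofactor expansion gives det = 30*λ + 126.
Setting this to zero gives λ = -21/5.

λ = -21/5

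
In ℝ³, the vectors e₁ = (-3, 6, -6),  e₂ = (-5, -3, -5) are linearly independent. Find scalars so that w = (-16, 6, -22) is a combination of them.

w = 2e₁ + 2e₂

Since e₁, e₂ are independent, the coefficients expressing w are uniquely determined by a linear system.
Back-substitution yields (a₁, a₂) = (2, 2).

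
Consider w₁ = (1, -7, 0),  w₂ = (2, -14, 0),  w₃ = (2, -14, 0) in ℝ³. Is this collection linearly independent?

linearly dependent

Form the 3×3 matrix with these as columns; its determinant is 0.
A zero determinant means the columns are linearly dependent.
Indeed 2w₁ - w₂ = 0.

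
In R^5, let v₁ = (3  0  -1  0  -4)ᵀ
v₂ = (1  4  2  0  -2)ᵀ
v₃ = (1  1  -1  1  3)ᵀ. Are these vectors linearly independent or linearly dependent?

linearly independent

Row-reduce the matrix whose columns are v₁, v₂, v₃.
The reduction yields 3 nonzero rows, so the rank is 3.
Since rank = 3 (the number of vectors), the set is linearly independent.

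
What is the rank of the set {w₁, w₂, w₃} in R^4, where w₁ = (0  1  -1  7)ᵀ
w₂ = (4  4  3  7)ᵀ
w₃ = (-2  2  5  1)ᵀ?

3

Row-reduce the 3×4 matrix with these as rows.
The echelon form has 3 nonzero rows, so the rank is 3.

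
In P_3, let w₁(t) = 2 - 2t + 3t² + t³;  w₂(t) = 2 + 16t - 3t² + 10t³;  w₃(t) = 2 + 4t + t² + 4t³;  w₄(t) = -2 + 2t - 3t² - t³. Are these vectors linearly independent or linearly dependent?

linearly dependent

Take coordinates with respect to the standard basis {1, t, …, t³}.
The matrix [w₁|w₂|w₃|w₄] has determinant 0.
A zero determinant means the columns are linearly dependent.
Indeed 2w₁ + w₂ - 3w₃ = 0.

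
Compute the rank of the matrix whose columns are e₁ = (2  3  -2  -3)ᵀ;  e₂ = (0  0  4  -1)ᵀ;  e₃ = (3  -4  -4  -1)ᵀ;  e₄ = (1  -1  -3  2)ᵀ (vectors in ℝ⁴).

4

Put the 4×4 matrix [e₁|e₂|e₃|e₄] into echelon form.
The echelon form has 4 nonzero rows, so the rank is 4.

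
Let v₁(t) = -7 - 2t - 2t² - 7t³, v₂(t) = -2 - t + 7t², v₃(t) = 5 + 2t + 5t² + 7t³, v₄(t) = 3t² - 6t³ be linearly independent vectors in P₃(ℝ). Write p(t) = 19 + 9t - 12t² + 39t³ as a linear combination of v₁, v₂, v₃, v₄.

Identify each element with its coordinate vector in ℝ⁴ via {1, t, …, t³}.
Write p = α₁v₁ + … + α₄v₄ and equate components.
The system has the unique solution (α₁, …, α₄) = (1, -3, 4, -3).

p = v₁ - 3v₂ + 4v₃ - 3v₄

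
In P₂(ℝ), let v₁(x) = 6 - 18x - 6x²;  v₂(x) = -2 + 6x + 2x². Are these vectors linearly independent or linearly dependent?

linearly dependent

Write each element as a coordinate vector in ℝ³ using {1, x, x²}.
Row-reduce the matrix whose columns are v₁, v₂.
The reduction yields 1 nonzero row, so the rank is 1.
Since rank 1 < 2, the set is linearly dependent.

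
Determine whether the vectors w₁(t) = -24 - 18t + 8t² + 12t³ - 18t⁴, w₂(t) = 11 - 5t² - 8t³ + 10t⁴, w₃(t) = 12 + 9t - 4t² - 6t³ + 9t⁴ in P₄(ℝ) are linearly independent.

Take coordinates with respect to the standard basis {1, t, …, t⁴}.
Row-reduce the matrix whose columns are w₁, w₂, w₃.
The reduction yields 2 nonzero rows, so the rank is 2.
Since rank 2 < 3, the set is linearly dependent.
Indeed w₁ + 2w₃ = 0.

linearly dependent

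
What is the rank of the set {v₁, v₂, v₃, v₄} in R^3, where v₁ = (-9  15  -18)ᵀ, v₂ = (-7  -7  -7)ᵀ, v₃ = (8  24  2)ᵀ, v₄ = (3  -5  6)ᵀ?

2

Row-reduce the 4×3 matrix with these as rows.
The echelon form has 2 nonzero rows, so the rank is 2.
(With 4 elements in a 3-dimensional space the rank is at most 3.)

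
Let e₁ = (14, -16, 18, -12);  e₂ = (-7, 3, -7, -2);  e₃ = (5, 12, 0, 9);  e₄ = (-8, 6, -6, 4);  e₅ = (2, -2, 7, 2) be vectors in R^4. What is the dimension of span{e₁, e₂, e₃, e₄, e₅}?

dim = 4

Apply Gaussian elimination to the matrix whose rows are e₁, e₂, e₃, e₄, e₅.
The echelon form has 4 nonzero rows, so the rank is 4.
(With 5 elements in a 4-dimensional space the rank is at most 4.)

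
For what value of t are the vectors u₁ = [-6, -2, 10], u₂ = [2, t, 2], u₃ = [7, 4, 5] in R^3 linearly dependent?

t = 6/5

Dependence holds iff the 3×3 matrix [u₁ u₂ u₃] is singular.
Expanding, det = 120 - 100*t.
Setting this to zero gives t = 6/5.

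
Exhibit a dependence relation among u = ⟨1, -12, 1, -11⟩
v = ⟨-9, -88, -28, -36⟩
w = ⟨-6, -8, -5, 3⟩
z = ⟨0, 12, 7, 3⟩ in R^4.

3u - v + 2w - 3z = 0

Solve the homogeneous system with u, v, w, z as columns by row-reducing the coefficient matrix.
The free variable yields coefficients (3, -1, 2, -3) (any nonzero multiple also works).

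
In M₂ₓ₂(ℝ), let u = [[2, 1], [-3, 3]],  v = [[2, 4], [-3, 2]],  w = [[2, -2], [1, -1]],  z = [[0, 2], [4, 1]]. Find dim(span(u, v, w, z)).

4

Represent each element by its coordinate vector in ℝ⁴.
Form the matrix with u, v, w, z as columns and reduce.
Exactly 4 pivots survive; hence the rank is 4.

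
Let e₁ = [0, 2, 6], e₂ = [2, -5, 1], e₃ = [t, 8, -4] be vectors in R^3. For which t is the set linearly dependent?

Place the vectors as rows of a 3×3 matrix; dependence ⇔ determinant zero.
The determinant works out to 32*t + 112.
Solving 32*t + 112 = 0 yields t = -7/2.

t = -7/2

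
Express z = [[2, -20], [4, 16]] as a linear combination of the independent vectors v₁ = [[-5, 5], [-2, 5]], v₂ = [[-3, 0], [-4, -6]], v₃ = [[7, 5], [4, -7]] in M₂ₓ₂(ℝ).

Take coordinate vectors relative to {E₁₁, E₁₂, E₂₁, E₂₂}.
Since v₁, v₂, v₃ are independent, the coefficients expressing z are uniquely determined by a linear system.
The system has the unique solution (a₁, a₂, a₃) = (-2, -2, -2).

z = -2v₁ - 2v₂ - 2v₃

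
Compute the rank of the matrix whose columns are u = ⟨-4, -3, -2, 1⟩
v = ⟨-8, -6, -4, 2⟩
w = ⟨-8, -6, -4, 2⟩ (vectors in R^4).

rank 1

Row-reduce the 3×4 matrix with these as rows.
Reduction leaves 1 leading entry, giving rank 1.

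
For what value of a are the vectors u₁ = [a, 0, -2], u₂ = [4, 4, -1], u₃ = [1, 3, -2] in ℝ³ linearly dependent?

a = -16/5

The vectors are dependent exactly when the determinant of the matrix with rows u₁, u₂, u₃ vanishes.
The determinant works out to -5*a - 16.
Solving -5*a - 16 = 0 yields a = -16/5.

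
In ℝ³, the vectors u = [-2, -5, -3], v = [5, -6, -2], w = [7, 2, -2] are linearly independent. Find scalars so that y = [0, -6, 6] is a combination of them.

y = -2u + 2v - 2w

Set up the augmented matrix [u | v | w | y] and row-reduce.
Back-substitution yields (α₁, α₂, α₃) = (-2, 2, -2).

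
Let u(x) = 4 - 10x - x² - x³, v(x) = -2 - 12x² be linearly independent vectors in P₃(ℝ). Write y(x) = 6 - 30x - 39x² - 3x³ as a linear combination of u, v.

y = 3u + 3v

Identify each element with its coordinate vector in ℝ⁴ via {1, x, …, x³}.
Solve the system with u, v as columns and y as the right-hand side.
Row-reducing the augmented matrix gives the unique coefficients (c₁, c₂) = (3, 3).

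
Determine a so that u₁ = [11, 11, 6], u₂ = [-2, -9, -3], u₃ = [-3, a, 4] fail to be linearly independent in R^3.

The set is linearly dependent precisely when det[u₁; u₂; u₃] = 0.
Cofactor expansion gives det = 21*a - 371.
Solving 21*a - 371 = 0 yields a = 53/3.

a = 53/3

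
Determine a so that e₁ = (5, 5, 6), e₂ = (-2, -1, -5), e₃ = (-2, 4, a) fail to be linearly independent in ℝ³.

a = -18

Dependence holds iff the 3×3 matrix [e₁ e₂ e₃] is singular.
Cofactor expansion gives det = 5*a + 90.
This vanishes exactly when a = -18.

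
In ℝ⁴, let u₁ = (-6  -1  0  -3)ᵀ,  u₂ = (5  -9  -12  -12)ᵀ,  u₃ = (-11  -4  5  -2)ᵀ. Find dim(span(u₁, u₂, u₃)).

Row-reduce the 3×4 matrix with these as rows.
There are 3 pivot columns, so rank = 3.

dim = 3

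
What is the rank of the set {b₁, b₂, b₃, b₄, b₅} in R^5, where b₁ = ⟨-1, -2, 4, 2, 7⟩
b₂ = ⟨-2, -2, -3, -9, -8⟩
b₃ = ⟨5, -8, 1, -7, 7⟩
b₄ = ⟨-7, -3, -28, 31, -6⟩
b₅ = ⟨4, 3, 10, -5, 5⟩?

4

Apply Gaussian elimination to the matrix whose rows are b₁, b₂, b₃, b₄, b₅.
There are 4 pivot columns, so rank = 4.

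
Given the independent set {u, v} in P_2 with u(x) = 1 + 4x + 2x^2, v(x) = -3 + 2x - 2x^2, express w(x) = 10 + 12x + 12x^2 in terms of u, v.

w = 4u - 2v

Take coordinate vectors relative to {1, x, x^2}.
Write w = α₁u + α₂v and equate components.
Back-substitution yields (α₁, α₂) = (4, -2).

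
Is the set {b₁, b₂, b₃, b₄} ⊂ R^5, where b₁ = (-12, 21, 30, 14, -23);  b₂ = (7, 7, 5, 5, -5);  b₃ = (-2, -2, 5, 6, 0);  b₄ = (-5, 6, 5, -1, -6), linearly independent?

linearly dependent

Place the vectors as rows of a 4×5 matrix and reduce to echelon form.
The reduction yields 3 nonzero rows, so the rank is 3.
Since rank 3 < 4, the set is linearly dependent.
Indeed b₁ - b₂ - 2b₃ - 3b₄ = 0.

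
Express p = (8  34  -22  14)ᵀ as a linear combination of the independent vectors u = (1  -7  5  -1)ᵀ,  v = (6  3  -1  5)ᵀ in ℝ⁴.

Solve the system with u, v as columns and p as the right-hand side.
The system has the unique solution (a₁, a₂) = (-4, 2).

p = -4u + 2v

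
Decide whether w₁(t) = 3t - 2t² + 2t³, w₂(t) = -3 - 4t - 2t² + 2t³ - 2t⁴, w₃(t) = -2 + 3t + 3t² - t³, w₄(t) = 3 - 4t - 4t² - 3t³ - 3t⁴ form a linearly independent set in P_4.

linearly independent

Take coordinates with respect to the standard basis {1, t, …, t⁴}.
Place the vectors as rows of a 4×5 matrix and reduce to echelon form.
The reduction yields 4 nonzero rows, so the rank is 4.
Since rank = 4 (the number of vectors), the set is linearly independent.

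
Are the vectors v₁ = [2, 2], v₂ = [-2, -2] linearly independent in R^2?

The matrix [v₁|v₂] has determinant 0.
A zero determinant means the columns are linearly dependent.
Indeed v₁ + v₂ = 0.

linearly dependent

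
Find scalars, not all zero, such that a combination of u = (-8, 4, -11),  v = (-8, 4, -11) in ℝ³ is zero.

u - v = 0

Set up α₁u + α₂v = 0 and solve the homogeneous system.
A generator of the null space is (1, -1).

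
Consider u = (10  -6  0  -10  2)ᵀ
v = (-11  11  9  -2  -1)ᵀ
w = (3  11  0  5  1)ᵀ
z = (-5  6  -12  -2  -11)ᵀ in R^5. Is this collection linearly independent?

Row-reduce the matrix whose columns are u, v, w, z.
The reduction yields 4 nonzero rows, so the rank is 4.
Since rank = 4 (the number of vectors), the set is linearly independent.

linearly independent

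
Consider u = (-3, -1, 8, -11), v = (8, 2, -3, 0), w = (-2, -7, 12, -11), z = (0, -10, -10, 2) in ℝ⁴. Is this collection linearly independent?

The matrix [u|v|w|z] has determinant 8680.
A nonzero determinant means the columns are linearly independent.

linearly independent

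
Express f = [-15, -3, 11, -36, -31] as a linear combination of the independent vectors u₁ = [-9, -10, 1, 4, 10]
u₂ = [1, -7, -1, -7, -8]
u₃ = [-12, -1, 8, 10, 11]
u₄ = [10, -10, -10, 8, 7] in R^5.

Since u₁, u₂, u₃, u₄ are independent, the coefficients expressing f are uniquely determined by a linear system.
The system has the unique solution (α₁, …, α₄) = (1, 2, -1, -2).

f = u₁ + 2u₂ - u₃ - 2u₄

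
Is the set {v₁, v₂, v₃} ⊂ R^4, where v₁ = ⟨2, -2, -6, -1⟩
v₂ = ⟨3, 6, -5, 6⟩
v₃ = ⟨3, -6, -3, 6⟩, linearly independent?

Row-reduce the matrix whose columns are v₁, v₂, v₃.
The reduction yields 3 nonzero rows, so the rank is 3.
Since rank = 3 (the number of vectors), the set is linearly independent.

linearly independent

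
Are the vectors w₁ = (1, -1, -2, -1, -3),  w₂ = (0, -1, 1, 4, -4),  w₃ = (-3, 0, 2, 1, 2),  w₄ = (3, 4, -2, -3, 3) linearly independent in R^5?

linearly independent

Row-reduce the matrix whose columns are w₁, w₂, w₃, w₄.
The reduction yields 4 nonzero rows, so the rank is 4.
Since rank = 4 (the number of vectors), the set is linearly independent.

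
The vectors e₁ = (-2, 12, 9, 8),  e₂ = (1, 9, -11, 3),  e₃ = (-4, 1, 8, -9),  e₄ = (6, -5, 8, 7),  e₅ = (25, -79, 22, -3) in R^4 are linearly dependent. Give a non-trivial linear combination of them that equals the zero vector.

3e₁ + 3e₂ + e₃ - 3e₄ + e₅ = 0

Set up α₁e₁ + … + α₅e₅ = 0 and solve the homogeneous system.
One solution (up to scaling) is (3, 3, 1, -3, 1).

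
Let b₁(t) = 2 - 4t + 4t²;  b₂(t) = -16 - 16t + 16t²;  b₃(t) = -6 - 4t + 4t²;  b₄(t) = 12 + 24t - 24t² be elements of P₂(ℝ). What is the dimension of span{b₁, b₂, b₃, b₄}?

2

Use coordinates relative to {1, t, t²}.
Apply Gaussian elimination to the matrix whose rows are b₁, b₂, b₃, b₄.
The echelon form has 2 nonzero rows, so the rank is 2.
(With 4 elements in a 3-dimensional space the rank is at most 3.)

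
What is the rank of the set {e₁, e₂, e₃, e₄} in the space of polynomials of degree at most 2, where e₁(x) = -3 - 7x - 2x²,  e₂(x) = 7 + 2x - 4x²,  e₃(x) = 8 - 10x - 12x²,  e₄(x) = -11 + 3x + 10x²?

Use coordinates relative to {1, x, x²}.
Put the 3×4 matrix [e₁|e₂|e₃|e₄] into echelon form.
There are 2 pivot columns, so rank = 2.
(With 4 elements in a 3-dimensional space the rank is at most 3.)

2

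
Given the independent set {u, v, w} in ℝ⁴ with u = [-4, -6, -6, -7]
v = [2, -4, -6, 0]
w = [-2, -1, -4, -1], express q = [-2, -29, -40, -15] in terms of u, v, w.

Since u, v, w are independent, the coefficients expressing q are uniquely determined by a linear system.
Back-substitution yields (a₁, a₂, a₃) = (2, 4, 1).

q = 2u + 4v + w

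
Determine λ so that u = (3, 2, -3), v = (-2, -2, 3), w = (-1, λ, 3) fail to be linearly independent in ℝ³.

λ = -2

Place the vectors as rows of a 3×3 matrix; dependence ⇔ determinant zero.
Expanding, det = -3*λ - 6.
This vanishes exactly when λ = -2.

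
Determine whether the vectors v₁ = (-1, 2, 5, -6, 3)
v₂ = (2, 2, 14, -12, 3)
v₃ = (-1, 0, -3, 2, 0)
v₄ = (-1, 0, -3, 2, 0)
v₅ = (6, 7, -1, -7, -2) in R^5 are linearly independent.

Two of the vectors are equal, giving an immediate dependence.

linearly dependent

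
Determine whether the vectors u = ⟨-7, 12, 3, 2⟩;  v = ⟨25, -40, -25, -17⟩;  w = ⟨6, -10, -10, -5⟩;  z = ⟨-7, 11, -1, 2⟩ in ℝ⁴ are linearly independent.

linearly dependent

Form the 4×4 matrix with these as columns; its determinant is 0.
A zero determinant means the columns are linearly dependent.
Indeed u - v + 3w - 2z = 0.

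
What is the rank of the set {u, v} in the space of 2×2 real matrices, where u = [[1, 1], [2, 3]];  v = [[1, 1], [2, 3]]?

Pass to coordinate vectors with respect to the basis {E₁₁, E₁₂, E₂₁, E₂₂}.
Form the matrix with u, v as columns and reduce.
Exactly 1 pivot survives; hence the rank is 1.

rank 1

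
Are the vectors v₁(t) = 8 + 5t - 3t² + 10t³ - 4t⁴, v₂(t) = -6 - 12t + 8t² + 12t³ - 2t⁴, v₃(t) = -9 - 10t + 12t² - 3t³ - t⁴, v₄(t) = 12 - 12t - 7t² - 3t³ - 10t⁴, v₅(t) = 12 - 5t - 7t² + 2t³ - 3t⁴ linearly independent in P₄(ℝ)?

Write each element as a coordinate vector in ℝ⁵ using {1, t, …, t⁴}.
Form the 5×5 matrix with these as columns; its determinant is 132022.
A nonzero determinant means the columns are linearly independent.

linearly independent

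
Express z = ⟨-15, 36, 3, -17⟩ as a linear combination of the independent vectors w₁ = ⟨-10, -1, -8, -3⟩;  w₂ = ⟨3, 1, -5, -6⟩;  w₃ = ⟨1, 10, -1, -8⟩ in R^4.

Set up the augmented matrix [w₁ | w₂ | w₃ | z] and row-reduce.
Back-substitution yields (a₁, a₂, a₃) = (1, -3, 4).

z = w₁ - 3w₂ + 4w₃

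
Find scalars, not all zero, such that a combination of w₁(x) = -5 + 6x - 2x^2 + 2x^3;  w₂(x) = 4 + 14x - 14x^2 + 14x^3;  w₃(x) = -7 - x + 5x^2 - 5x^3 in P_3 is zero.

2w₁ - w₂ - 2w₃ = 0

Write each element as a vector in ℝ⁴ using {1, x, …, x^3}.
Solve the homogeneous system with w₁, w₂, w₃ as columns by row-reducing the coefficient matrix.
A generator of the null space is (2, -1, -2).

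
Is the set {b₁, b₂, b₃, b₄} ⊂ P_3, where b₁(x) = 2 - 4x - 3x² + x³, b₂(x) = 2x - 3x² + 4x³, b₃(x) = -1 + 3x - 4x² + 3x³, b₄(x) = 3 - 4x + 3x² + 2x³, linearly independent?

linearly independent

Take coordinates with respect to the standard basis {1, x, …, x³}.
The matrix [b₁|b₂|b₃|b₄] has determinant -7.
A nonzero determinant means the columns are linearly independent.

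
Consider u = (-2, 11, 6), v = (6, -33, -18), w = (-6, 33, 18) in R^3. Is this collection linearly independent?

One vector is a scalar multiple of another, so the set is dependent.

linearly dependent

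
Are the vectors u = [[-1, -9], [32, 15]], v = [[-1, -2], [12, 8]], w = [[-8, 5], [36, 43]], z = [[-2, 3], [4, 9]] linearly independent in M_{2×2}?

Write each element as a coordinate vector in ℝ⁴ using {E₁₁, E₁₂, E₂₁, E₂₂}.
The matrix [u|v|w|z] has determinant 0.
A zero determinant means the columns are linearly dependent.
Indeed 3u - 11v + w = 0.

linearly dependent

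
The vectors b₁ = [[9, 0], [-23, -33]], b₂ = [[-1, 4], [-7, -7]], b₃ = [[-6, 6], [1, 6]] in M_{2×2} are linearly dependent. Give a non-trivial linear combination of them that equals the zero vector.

Take coordinates with respect to {E₁₁, E₁₂, E₂₁, E₂₂}.
Set up α₁b₁ + … + α₃b₃ = 0 and solve the homogeneous system.
A generator of the null space is (1, -3, 2).

b₁ - 3b₂ + 2b₃ = 0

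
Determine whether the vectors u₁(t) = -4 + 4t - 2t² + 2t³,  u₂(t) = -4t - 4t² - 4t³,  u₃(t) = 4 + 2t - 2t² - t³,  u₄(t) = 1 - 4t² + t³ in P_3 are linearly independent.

linearly independent

Take coordinates with respect to the standard basis {1, t, …, t³}.
The matrix [u₁|u₂|u₃|u₄] has determinant -520.
A nonzero determinant means the columns are linearly independent.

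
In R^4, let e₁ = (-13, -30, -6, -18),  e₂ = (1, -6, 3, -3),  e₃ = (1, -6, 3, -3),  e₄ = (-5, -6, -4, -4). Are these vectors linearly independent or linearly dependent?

linearly dependent

Form the 4×4 matrix with these as columns; its determinant is 0.
A zero determinant means the columns are linearly dependent.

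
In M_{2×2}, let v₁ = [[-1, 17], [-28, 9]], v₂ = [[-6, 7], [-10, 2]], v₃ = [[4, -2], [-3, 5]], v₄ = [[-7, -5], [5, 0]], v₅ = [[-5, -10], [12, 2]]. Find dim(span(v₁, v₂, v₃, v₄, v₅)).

dim = 4

Represent each element by its coordinate vector in ℝ⁴.
Apply Gaussian elimination to the matrix whose rows are v₁, v₂, v₃, v₄, v₅.
The echelon form has 4 nonzero rows, so the rank is 4.
(With 5 elements in a 4-dimensional space the rank is at most 4.)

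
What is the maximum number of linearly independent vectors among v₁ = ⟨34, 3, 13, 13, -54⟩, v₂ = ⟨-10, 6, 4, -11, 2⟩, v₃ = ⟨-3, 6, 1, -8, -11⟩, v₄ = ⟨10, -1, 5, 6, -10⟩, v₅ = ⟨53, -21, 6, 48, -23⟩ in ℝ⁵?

Row-reduce the 5×5 matrix with these as rows.
Exactly 3 pivots survive; hence the rank is 3.

3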